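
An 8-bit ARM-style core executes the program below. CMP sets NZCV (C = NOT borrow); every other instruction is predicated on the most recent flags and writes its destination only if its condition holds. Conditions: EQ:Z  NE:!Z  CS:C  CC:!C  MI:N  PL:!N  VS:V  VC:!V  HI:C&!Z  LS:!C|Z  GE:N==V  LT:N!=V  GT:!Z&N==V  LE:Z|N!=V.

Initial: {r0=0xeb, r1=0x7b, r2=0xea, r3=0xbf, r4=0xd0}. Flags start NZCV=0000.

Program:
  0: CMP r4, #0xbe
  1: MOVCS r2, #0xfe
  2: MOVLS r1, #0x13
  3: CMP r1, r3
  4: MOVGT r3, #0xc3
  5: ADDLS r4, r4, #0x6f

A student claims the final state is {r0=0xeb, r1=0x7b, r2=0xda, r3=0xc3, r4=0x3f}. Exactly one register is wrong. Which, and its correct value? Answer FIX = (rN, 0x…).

[0] flags=0010 → (cmp)
[1] flags=0010 CS?T → r2=0xfe
[2] flags=0010 LS?F → skip
[3] flags=1001 → (cmp)
[4] flags=1001 GT?T → r3=0xc3
[5] flags=1001 LS?T → r4=0x3f

FIX = (r2, 0xfe)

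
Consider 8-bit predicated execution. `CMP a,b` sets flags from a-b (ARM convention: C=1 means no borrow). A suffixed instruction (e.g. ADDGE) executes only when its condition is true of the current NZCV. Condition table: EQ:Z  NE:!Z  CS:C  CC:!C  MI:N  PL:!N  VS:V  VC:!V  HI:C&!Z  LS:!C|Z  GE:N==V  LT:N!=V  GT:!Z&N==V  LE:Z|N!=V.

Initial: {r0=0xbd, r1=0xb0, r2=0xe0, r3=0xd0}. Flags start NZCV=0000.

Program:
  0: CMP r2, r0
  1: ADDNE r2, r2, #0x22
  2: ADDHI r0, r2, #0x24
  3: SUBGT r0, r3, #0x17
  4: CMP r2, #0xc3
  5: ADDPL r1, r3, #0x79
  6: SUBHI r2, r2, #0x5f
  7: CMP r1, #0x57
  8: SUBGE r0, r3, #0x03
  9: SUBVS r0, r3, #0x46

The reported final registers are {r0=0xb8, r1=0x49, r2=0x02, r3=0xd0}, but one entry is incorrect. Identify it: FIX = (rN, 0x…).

[0] flags=0010 → (cmp)
[1] flags=0010 NE?T → r2=0x02
[2] flags=0010 HI?T → r0=0x26
[3] flags=0010 GT?T → r0=0xb9
[4] flags=0000 → (cmp)
[5] flags=0000 PL?T → r1=0x49
[6] flags=0000 HI?F → skip
[7] flags=1000 → (cmp)
[8] flags=1000 GE?F → skip
[9] flags=1000 VS?F → skip

FIX = (r0, 0xb9)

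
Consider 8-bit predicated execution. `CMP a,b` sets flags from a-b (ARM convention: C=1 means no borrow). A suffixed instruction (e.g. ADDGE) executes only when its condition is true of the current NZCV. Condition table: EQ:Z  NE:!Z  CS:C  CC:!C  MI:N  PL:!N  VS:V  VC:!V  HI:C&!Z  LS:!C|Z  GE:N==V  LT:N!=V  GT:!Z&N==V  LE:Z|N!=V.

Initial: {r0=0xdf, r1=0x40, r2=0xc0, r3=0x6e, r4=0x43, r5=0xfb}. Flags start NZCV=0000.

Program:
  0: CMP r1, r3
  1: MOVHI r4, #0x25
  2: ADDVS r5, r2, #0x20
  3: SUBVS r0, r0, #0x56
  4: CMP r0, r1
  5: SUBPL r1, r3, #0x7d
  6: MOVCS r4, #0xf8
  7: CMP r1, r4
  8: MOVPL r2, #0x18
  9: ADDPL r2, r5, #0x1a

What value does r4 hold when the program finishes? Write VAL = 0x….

[0] flags=1000 → (cmp)
[1] flags=1000 HI?F → skip
[2] flags=1000 VS?F → skip
[3] flags=1000 VS?F → skip
[4] flags=1010 → (cmp)
[5] flags=1010 PL?F → skip
[6] flags=1010 CS?T → r4=0xf8
[7] flags=0000 → (cmp)
[8] flags=0000 PL?T → r2=0x18
[9] flags=0000 PL?T → r2=0x15

VAL = 0xf8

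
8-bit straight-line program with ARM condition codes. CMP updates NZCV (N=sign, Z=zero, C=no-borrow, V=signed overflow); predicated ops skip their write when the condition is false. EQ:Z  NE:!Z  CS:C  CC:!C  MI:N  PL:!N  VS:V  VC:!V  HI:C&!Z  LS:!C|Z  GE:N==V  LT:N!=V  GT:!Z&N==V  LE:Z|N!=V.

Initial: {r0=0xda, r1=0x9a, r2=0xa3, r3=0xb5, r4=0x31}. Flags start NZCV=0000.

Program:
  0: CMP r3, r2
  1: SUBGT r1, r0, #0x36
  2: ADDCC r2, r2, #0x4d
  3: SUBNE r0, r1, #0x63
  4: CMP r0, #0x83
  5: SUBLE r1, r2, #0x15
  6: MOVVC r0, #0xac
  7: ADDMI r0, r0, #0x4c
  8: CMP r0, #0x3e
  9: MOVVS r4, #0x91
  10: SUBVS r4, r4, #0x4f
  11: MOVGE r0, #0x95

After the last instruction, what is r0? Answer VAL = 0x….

0: ✓ CMP  NZCV=0010
1: ✓ SUBGT  r1←0xa4
2: · ADDCC
3: ✓ SUBNE  r0←0x41
4: ✓ CMP  NZCV=1001
5: · SUBLE
6: · MOVVC
7: ✓ ADDMI  r0←0x8d
8: ✓ CMP  NZCV=0011
9: ✓ MOVVS  r4←0x91
10: ✓ SUBVS  r4←0x42
11: · MOVGE

VAL = 0x8d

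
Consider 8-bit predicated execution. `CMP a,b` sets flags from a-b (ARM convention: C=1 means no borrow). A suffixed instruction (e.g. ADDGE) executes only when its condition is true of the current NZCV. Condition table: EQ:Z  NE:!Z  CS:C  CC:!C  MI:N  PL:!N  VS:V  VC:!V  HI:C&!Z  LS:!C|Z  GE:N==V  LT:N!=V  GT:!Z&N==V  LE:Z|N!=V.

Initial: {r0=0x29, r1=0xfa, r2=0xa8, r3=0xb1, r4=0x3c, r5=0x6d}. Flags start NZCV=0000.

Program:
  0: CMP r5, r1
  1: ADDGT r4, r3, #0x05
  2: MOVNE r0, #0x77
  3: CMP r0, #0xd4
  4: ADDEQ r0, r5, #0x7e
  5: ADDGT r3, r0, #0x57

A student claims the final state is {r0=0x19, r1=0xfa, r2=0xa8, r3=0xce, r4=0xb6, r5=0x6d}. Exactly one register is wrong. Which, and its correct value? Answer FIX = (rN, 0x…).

FIX = (r0, 0x77)

0: ✓ CMP  NZCV=0000
1: ✓ ADDGT  r4←0xb6
2: ✓ MOVNE  r0←0x77
3: ✓ CMP  NZCV=1001
4: · ADDEQ
5: ✓ ADDGT  r3←0xce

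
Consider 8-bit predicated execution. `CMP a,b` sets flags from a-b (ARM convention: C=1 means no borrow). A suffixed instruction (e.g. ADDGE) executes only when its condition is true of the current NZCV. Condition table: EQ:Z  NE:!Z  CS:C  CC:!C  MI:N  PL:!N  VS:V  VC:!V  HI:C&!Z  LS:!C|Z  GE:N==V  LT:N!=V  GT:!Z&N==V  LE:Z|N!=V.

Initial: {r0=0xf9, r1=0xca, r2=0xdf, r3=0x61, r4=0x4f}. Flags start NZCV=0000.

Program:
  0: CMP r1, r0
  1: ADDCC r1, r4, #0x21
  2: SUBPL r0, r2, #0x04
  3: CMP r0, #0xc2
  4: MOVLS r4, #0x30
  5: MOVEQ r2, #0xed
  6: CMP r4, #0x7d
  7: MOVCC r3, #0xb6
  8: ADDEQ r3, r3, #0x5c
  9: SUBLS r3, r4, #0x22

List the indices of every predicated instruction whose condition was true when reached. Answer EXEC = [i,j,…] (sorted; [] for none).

EXEC = [1,7,9]

[0] flags=1000 → (cmp)
[1] flags=1000 CC?T → r1=0x70
[2] flags=1000 PL?F → skip
[3] flags=0010 → (cmp)
[4] flags=0010 LS?F → skip
[5] flags=0010 EQ?F → skip
[6] flags=1000 → (cmp)
[7] flags=1000 CC?T → r3=0xb6
[8] flags=1000 EQ?F → skip
[9] flags=1000 LS?T → r3=0x2d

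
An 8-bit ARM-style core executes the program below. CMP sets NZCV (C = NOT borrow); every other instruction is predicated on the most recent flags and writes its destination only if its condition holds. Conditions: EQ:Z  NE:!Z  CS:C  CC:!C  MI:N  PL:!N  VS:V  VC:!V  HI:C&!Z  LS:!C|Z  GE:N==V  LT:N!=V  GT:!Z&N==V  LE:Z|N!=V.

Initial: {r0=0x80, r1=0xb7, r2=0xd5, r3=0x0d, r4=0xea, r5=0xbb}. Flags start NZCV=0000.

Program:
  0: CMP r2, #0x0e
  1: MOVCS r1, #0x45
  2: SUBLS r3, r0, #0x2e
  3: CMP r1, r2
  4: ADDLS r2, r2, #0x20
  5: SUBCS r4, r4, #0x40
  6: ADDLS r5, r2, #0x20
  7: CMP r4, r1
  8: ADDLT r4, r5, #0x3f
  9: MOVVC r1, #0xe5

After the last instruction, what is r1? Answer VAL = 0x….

0: ✓ CMP  NZCV=1010
1: ✓ MOVCS  r1←0x45
2: · SUBLS
3: ✓ CMP  NZCV=0000
4: ✓ ADDLS  r2←0xf5
5: · SUBCS
6: ✓ ADDLS  r5←0x15
7: ✓ CMP  NZCV=1010
8: ✓ ADDLT  r4←0x54
9: ✓ MOVVC  r1←0xe5

VAL = 0xe5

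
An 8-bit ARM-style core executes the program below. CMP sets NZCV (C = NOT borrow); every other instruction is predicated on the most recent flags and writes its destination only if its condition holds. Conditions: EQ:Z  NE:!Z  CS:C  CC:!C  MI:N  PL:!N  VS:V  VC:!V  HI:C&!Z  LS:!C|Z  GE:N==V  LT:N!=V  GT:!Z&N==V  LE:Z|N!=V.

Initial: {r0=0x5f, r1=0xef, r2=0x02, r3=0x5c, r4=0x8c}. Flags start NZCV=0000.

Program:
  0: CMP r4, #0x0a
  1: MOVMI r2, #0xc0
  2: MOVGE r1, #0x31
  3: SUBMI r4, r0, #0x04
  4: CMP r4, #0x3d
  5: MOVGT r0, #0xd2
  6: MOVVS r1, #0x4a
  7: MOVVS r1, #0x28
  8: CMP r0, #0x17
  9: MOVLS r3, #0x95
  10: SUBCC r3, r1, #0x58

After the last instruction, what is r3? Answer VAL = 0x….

VAL = 0x5c

0: ✓ CMP  NZCV=1010
1: ✓ MOVMI  r2←0xc0
2: · MOVGE
3: ✓ SUBMI  r4←0x5b
4: ✓ CMP  NZCV=0010
5: ✓ MOVGT  r0←0xd2
6: · MOVVS
7: · MOVVS
8: ✓ CMP  NZCV=1010
9: · MOVLS
10: · SUBCC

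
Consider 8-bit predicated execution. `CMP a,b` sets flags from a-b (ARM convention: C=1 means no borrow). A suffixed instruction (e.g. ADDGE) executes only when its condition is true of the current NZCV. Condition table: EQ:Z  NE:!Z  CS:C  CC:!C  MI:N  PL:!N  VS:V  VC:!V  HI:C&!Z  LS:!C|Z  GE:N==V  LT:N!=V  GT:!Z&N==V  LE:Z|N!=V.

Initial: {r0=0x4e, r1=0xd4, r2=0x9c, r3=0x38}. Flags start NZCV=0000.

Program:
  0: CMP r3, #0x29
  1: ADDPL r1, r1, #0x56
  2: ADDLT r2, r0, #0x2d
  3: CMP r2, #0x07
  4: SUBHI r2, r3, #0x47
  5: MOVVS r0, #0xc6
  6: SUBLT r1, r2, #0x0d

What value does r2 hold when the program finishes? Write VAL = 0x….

VAL = 0xf1

[0] flags=0010 → (cmp)
[1] flags=0010 PL?T → r1=0x2a
[2] flags=0010 LT?F → skip
[3] flags=1010 → (cmp)
[4] flags=1010 HI?T → r2=0xf1
[5] flags=1010 VS?F → skip
[6] flags=1010 LT?T → r1=0xe4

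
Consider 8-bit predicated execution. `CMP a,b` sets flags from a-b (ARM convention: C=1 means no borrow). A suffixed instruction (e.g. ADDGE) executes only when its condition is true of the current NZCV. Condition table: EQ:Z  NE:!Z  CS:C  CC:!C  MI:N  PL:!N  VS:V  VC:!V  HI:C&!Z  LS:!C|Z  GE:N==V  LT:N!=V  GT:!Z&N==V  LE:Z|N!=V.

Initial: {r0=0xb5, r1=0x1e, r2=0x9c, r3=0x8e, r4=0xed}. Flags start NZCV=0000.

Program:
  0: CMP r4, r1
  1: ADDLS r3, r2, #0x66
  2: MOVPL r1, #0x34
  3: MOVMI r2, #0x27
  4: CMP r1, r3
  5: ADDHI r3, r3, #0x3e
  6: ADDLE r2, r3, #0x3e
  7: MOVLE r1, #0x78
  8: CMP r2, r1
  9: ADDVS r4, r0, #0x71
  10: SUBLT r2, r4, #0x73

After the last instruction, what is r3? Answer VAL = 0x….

0: ✓ CMP  NZCV=1010
1: · ADDLS
2: · MOVPL
3: ✓ MOVMI  r2←0x27
4: ✓ CMP  NZCV=1001
5: · ADDHI
6: · ADDLE
7: · MOVLE
8: ✓ CMP  NZCV=0010
9: · ADDVS
10: · SUBLT

VAL = 0x8e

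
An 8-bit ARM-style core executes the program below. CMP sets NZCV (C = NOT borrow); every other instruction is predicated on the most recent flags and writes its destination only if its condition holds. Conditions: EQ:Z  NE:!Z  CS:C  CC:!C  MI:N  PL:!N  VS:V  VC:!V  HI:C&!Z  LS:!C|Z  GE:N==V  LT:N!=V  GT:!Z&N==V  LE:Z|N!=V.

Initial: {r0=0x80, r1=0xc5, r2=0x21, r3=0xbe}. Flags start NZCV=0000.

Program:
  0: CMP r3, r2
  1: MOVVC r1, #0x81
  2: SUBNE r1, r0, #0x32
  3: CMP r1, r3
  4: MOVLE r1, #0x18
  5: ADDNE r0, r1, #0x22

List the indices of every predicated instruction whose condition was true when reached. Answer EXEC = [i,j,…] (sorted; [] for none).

EXEC = [1,2,5]

0: ✓ CMP  NZCV=1010
1: ✓ MOVVC  r1←0x81
2: ✓ SUBNE  r1←0x4e
3: ✓ CMP  NZCV=1001
4: · MOVLE
5: ✓ ADDNE  r0←0x70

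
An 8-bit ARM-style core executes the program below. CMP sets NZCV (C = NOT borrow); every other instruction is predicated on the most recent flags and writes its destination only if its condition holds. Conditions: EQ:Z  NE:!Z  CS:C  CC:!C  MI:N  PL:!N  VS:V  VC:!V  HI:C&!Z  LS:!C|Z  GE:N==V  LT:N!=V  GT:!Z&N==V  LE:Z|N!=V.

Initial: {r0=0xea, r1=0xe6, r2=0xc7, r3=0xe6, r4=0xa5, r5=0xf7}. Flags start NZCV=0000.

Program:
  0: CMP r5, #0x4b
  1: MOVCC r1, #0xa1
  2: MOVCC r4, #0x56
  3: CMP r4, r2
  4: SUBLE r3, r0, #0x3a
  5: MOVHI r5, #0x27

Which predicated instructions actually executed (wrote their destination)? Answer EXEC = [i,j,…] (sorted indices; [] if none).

[0] flags=1010 → (cmp)
[1] flags=1010 CC?F → skip
[2] flags=1010 CC?F → skip
[3] flags=1000 → (cmp)
[4] flags=1000 LE?T → r3=0xb0
[5] flags=1000 HI?F → skip

EXEC = [4]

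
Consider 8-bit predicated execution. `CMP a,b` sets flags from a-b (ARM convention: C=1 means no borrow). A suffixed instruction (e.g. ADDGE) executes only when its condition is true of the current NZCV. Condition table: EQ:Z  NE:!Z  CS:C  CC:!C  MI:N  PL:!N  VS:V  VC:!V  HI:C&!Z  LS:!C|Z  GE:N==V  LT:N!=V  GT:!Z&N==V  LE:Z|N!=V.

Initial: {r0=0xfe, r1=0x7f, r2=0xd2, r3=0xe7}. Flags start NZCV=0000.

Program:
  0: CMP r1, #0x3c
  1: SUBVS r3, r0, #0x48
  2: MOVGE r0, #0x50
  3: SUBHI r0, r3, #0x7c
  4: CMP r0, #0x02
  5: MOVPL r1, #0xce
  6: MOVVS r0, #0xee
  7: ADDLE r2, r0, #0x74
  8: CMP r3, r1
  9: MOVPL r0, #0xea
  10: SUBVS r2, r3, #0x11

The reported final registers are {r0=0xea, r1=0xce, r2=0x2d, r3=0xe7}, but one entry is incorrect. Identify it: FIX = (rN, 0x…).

FIX = (r2, 0xd2)

[0] flags=0010 → (cmp)
[1] flags=0010 VS?F → skip
[2] flags=0010 GE?T → r0=0x50
[3] flags=0010 HI?T → r0=0x6b
[4] flags=0010 → (cmp)
[5] flags=0010 PL?T → r1=0xce
[6] flags=0010 VS?F → skip
[7] flags=0010 LE?F → skip
[8] flags=0010 → (cmp)
[9] flags=0010 PL?T → r0=0xea
[10] flags=0010 VS?F → skip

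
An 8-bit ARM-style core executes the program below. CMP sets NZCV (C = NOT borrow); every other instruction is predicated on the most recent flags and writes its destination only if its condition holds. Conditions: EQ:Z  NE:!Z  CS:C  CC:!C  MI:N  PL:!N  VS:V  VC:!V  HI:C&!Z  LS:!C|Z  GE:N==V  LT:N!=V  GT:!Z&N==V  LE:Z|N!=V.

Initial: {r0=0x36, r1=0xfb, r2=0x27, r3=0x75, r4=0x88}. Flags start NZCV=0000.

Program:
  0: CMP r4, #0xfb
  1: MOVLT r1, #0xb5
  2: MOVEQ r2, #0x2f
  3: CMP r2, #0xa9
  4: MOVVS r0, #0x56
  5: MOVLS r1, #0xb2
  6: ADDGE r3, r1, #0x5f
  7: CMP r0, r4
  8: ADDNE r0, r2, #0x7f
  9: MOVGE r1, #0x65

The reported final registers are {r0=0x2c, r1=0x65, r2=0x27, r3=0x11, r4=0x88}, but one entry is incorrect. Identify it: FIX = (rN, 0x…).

[0] flags=1000 → (cmp)
[1] flags=1000 LT?T → r1=0xb5
[2] flags=1000 EQ?F → skip
[3] flags=0000 → (cmp)
[4] flags=0000 VS?F → skip
[5] flags=0000 LS?T → r1=0xb2
[6] flags=0000 GE?T → r3=0x11
[7] flags=1001 → (cmp)
[8] flags=1001 NE?T → r0=0xa6
[9] flags=1001 GE?T → r1=0x65

FIX = (r0, 0xa6)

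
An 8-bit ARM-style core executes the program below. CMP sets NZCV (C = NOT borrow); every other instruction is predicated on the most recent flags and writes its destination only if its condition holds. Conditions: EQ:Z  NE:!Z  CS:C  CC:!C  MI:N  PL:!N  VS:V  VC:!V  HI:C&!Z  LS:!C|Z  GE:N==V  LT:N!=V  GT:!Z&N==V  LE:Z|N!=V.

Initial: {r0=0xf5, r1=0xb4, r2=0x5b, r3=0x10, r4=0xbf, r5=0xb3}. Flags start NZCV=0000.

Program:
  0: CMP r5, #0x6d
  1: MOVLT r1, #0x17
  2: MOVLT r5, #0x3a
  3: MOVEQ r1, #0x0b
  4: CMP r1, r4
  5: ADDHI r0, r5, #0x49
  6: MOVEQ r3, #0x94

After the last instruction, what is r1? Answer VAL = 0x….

0: ✓ CMP  NZCV=0011
1: ✓ MOVLT  r1←0x17
2: ✓ MOVLT  r5←0x3a
3: · MOVEQ
4: ✓ CMP  NZCV=0000
5: · ADDHI
6: · MOVEQ

VAL = 0x17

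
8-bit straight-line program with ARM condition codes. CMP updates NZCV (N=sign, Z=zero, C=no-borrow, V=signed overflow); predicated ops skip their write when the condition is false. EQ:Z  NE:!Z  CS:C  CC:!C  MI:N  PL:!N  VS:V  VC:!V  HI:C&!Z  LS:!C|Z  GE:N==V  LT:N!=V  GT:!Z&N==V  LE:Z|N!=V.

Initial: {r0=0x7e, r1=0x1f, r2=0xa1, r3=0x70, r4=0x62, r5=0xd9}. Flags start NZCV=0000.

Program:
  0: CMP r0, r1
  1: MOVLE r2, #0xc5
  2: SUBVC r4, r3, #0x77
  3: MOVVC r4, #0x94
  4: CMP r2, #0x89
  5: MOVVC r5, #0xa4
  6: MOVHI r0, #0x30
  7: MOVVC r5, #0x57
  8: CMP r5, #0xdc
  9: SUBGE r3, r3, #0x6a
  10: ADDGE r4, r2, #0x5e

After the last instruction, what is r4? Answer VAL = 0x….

[0] flags=0010 → (cmp)
[1] flags=0010 LE?F → skip
[2] flags=0010 VC?T → r4=0xf9
[3] flags=0010 VC?T → r4=0x94
[4] flags=0010 → (cmp)
[5] flags=0010 VC?T → r5=0xa4
[6] flags=0010 HI?T → r0=0x30
[7] flags=0010 VC?T → r5=0x57
[8] flags=0000 → (cmp)
[9] flags=0000 GE?T → r3=0x06
[10] flags=0000 GE?T → r4=0xff

VAL = 0xff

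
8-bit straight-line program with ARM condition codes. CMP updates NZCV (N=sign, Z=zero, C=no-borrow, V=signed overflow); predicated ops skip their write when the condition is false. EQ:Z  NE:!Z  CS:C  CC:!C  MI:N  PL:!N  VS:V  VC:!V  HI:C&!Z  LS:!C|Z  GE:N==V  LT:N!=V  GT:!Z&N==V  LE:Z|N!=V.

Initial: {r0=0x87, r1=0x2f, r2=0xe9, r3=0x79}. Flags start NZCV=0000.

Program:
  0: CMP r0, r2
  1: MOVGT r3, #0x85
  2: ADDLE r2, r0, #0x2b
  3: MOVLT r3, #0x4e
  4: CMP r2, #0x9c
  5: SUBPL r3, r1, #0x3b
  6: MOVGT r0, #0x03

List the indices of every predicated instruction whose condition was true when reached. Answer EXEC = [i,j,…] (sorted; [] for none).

0: ✓ CMP  NZCV=1000
1: · MOVGT
2: ✓ ADDLE  r2←0xb2
3: ✓ MOVLT  r3←0x4e
4: ✓ CMP  NZCV=0010
5: ✓ SUBPL  r3←0xf4
6: ✓ MOVGT  r0←0x03

EXEC = [2,3,5,6]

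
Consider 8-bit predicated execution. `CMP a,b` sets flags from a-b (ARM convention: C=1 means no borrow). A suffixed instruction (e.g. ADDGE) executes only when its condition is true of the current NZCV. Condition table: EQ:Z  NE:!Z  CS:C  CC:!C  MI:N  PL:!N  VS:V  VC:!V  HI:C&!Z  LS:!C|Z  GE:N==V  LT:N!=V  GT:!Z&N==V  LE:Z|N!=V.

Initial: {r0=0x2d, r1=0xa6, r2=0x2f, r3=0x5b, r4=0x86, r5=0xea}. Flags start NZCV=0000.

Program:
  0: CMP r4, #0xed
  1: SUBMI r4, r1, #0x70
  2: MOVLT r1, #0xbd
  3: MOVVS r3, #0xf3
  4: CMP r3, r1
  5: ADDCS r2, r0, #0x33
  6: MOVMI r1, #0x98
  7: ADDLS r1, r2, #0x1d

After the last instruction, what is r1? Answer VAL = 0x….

[0] flags=1000 → (cmp)
[1] flags=1000 MI?T → r4=0x36
[2] flags=1000 LT?T → r1=0xbd
[3] flags=1000 VS?F → skip
[4] flags=1001 → (cmp)
[5] flags=1001 CS?F → skip
[6] flags=1001 MI?T → r1=0x98
[7] flags=1001 LS?T → r1=0x4c

VAL = 0x4c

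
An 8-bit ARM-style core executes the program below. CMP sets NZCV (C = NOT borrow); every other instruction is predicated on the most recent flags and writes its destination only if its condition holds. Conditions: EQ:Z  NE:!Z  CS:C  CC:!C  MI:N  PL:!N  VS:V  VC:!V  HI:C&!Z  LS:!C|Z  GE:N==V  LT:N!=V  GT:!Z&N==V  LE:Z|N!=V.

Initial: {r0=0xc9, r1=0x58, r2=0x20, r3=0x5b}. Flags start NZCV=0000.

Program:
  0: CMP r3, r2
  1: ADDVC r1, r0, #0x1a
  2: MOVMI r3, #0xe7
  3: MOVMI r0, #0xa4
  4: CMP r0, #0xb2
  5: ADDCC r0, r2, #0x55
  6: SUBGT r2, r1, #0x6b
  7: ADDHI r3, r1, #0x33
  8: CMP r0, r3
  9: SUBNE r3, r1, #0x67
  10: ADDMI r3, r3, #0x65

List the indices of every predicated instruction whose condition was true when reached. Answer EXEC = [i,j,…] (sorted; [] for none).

EXEC = [1,6,7,9,10]

0: ✓ CMP  NZCV=0010
1: ✓ ADDVC  r1←0xe3
2: · MOVMI
3: · MOVMI
4: ✓ CMP  NZCV=0010
5: · ADDCC
6: ✓ SUBGT  r2←0x78
7: ✓ ADDHI  r3←0x16
8: ✓ CMP  NZCV=1010
9: ✓ SUBNE  r3←0x7c
10: ✓ ADDMI  r3←0xe1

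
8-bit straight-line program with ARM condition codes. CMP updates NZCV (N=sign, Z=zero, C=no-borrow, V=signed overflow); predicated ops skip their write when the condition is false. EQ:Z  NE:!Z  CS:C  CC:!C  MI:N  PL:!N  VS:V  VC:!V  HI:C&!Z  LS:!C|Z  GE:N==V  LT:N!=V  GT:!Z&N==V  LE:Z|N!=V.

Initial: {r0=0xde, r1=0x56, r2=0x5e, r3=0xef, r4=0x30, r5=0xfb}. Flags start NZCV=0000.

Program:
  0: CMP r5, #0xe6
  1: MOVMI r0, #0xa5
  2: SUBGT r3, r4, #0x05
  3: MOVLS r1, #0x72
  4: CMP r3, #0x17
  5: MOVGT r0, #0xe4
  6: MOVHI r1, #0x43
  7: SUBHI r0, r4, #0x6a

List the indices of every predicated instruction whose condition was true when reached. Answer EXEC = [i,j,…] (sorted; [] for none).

EXEC = [2,5,6,7]

0: ✓ CMP  NZCV=0010
1: · MOVMI
2: ✓ SUBGT  r3←0x2b
3: · MOVLS
4: ✓ CMP  NZCV=0010
5: ✓ MOVGT  r0←0xe4
6: ✓ MOVHI  r1←0x43
7: ✓ SUBHI  r0←0xc6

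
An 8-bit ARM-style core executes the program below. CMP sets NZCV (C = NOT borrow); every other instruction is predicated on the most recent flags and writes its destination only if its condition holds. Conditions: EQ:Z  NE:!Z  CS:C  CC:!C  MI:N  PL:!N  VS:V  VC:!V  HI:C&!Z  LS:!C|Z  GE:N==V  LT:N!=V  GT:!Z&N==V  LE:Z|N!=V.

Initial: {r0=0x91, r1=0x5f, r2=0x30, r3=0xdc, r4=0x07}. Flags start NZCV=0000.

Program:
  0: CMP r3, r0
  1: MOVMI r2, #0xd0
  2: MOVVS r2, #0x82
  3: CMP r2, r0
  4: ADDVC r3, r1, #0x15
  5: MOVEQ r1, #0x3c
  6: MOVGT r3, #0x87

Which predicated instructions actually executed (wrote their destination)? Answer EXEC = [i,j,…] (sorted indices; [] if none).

0: ✓ CMP  NZCV=0010
1: · MOVMI
2: · MOVVS
3: ✓ CMP  NZCV=1001
4: · ADDVC
5: · MOVEQ
6: ✓ MOVGT  r3←0x87

EXEC = [6]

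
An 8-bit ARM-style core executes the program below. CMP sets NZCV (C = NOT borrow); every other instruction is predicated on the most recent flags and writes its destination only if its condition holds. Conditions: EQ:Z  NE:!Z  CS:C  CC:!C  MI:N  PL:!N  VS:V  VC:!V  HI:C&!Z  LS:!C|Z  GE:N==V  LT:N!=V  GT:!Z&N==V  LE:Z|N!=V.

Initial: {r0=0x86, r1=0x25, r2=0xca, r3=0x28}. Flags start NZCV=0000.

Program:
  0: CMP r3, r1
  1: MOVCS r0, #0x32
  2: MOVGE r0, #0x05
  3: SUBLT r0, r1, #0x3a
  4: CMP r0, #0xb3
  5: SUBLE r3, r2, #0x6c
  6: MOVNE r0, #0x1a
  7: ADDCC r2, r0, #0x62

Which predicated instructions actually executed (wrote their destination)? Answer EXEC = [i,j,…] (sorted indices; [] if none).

[0] flags=0010 → (cmp)
[1] flags=0010 CS?T → r0=0x32
[2] flags=0010 GE?T → r0=0x05
[3] flags=0010 LT?F → skip
[4] flags=0000 → (cmp)
[5] flags=0000 LE?F → skip
[6] flags=0000 NE?T → r0=0x1a
[7] flags=0000 CC?T → r2=0x7c

EXEC = [1,2,6,7]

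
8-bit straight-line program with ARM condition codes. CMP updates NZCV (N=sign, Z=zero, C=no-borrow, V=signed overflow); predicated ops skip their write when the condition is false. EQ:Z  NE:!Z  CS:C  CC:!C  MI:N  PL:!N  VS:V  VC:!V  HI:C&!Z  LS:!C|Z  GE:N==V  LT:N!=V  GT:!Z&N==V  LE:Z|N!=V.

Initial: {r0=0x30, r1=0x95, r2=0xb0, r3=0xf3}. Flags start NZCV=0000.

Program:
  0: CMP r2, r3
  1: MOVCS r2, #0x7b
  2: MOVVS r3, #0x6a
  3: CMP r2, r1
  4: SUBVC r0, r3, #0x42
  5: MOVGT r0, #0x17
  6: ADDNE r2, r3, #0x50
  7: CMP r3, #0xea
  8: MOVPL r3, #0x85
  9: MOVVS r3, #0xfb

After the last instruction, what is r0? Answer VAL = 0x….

VAL = 0x17

0: ✓ CMP  NZCV=1000
1: · MOVCS
2: · MOVVS
3: ✓ CMP  NZCV=0010
4: ✓ SUBVC  r0←0xb1
5: ✓ MOVGT  r0←0x17
6: ✓ ADDNE  r2←0x43
7: ✓ CMP  NZCV=0010
8: ✓ MOVPL  r3←0x85
9: · MOVVS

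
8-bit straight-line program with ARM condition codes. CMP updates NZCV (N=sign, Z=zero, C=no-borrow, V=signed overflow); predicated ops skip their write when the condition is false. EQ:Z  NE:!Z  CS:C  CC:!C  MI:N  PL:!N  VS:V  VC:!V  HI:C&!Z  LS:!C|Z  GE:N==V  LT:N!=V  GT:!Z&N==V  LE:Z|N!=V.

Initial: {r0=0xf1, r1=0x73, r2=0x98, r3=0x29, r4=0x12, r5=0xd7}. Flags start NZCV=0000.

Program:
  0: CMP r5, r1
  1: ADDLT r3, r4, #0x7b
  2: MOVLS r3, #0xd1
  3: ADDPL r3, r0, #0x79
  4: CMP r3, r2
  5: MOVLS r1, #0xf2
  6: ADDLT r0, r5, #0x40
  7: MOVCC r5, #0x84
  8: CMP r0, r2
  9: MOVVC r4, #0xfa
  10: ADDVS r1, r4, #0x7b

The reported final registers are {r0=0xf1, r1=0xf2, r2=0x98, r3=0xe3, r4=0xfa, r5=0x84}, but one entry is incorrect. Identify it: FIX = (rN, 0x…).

0: ✓ CMP  NZCV=0011
1: ✓ ADDLT  r3←0x8d
2: · MOVLS
3: ✓ ADDPL  r3←0x6a
4: ✓ CMP  NZCV=1001
5: ✓ MOVLS  r1←0xf2
6: · ADDLT
7: ✓ MOVCC  r5←0x84
8: ✓ CMP  NZCV=0010
9: ✓ MOVVC  r4←0xfa
10: · ADDVS

FIX = (r3, 0x6a)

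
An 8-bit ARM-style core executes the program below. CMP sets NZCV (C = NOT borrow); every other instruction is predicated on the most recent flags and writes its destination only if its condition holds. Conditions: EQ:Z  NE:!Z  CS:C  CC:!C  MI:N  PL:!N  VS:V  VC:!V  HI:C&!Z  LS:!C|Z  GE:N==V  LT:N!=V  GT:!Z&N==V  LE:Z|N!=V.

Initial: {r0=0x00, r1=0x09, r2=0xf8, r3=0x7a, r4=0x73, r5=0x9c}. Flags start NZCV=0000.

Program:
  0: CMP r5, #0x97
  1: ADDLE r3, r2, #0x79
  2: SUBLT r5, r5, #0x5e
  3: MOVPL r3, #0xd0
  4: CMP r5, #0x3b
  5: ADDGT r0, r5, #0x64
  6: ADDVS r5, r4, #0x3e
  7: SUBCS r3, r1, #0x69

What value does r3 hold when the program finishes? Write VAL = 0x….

VAL = 0xa0

0: ✓ CMP  NZCV=0010
1: · ADDLE
2: · SUBLT
3: ✓ MOVPL  r3←0xd0
4: ✓ CMP  NZCV=0011
5: · ADDGT
6: ✓ ADDVS  r5←0xb1
7: ✓ SUBCS  r3←0xa0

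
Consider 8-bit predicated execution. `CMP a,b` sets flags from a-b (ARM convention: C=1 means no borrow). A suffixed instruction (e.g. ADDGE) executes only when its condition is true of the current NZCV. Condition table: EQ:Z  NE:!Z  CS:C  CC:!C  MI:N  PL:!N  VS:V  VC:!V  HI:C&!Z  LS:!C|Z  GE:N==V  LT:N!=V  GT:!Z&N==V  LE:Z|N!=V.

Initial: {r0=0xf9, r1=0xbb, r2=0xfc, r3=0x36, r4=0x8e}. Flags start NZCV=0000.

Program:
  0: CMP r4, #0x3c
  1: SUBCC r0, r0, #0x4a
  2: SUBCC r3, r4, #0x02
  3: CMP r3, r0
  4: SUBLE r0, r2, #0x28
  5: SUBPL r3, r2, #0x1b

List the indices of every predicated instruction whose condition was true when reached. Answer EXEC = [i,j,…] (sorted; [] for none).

[0] flags=0011 → (cmp)
[1] flags=0011 CC?F → skip
[2] flags=0011 CC?F → skip
[3] flags=0000 → (cmp)
[4] flags=0000 LE?F → skip
[5] flags=0000 PL?T → r3=0xe1

EXEC = [5]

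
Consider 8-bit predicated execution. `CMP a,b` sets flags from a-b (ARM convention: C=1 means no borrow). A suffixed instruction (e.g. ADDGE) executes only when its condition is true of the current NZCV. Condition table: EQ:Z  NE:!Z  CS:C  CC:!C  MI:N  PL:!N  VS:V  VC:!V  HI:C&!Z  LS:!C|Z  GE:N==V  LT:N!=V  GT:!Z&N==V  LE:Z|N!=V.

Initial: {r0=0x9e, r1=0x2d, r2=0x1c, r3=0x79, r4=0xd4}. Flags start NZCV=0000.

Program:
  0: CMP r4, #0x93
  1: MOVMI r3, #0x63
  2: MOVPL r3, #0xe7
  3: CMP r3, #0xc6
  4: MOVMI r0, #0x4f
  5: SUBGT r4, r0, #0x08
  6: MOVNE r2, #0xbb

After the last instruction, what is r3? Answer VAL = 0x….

VAL = 0xe7

0: ✓ CMP  NZCV=0010
1: · MOVMI
2: ✓ MOVPL  r3←0xe7
3: ✓ CMP  NZCV=0010
4: · MOVMI
5: ✓ SUBGT  r4←0x96
6: ✓ MOVNE  r2←0xbb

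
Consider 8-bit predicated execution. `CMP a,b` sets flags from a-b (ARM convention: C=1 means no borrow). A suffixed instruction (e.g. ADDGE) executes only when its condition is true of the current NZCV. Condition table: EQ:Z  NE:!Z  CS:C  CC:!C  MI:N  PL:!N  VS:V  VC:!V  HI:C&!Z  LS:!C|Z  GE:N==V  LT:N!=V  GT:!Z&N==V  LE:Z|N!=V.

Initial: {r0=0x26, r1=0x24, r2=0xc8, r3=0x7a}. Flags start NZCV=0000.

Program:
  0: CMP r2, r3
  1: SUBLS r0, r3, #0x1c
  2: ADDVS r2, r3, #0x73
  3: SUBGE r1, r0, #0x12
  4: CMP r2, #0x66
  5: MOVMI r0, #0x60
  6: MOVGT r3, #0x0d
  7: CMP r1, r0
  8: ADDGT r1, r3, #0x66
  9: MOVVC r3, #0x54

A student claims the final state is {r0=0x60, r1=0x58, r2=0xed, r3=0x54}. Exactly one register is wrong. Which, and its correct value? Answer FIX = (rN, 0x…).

[0] flags=0011 → (cmp)
[1] flags=0011 LS?F → skip
[2] flags=0011 VS?T → r2=0xed
[3] flags=0011 GE?F → skip
[4] flags=1010 → (cmp)
[5] flags=1010 MI?T → r0=0x60
[6] flags=1010 GT?F → skip
[7] flags=1000 → (cmp)
[8] flags=1000 GT?F → skip
[9] flags=1000 VC?T → r3=0x54

FIX = (r1, 0x24)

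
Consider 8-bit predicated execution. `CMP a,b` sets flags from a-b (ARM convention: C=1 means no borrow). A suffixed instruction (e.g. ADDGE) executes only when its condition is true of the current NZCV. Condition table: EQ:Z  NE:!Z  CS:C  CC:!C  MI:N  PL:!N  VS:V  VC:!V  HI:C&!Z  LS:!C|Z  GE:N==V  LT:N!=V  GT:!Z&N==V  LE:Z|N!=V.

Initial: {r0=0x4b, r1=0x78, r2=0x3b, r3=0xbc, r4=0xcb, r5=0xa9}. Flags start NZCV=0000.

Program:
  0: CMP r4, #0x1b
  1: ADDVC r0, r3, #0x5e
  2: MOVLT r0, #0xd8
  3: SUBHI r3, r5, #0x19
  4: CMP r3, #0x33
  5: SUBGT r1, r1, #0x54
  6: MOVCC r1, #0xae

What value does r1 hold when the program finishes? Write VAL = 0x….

VAL = 0x78

0: ✓ CMP  NZCV=1010
1: ✓ ADDVC  r0←0x1a
2: ✓ MOVLT  r0←0xd8
3: ✓ SUBHI  r3←0x90
4: ✓ CMP  NZCV=0011
5: · SUBGT
6: · MOVCC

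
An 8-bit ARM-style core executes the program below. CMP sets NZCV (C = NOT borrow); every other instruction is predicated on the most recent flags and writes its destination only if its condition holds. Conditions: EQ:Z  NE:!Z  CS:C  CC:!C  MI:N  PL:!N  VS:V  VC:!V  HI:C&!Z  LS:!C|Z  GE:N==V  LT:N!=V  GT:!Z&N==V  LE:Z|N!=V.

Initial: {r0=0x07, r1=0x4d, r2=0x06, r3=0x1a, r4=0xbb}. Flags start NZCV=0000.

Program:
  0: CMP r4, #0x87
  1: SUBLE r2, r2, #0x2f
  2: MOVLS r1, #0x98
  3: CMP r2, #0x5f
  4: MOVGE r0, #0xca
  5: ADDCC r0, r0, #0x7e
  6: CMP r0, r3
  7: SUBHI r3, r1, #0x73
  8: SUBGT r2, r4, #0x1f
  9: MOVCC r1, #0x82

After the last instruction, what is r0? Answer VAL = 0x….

VAL = 0x85

0: ✓ CMP  NZCV=0010
1: · SUBLE
2: · MOVLS
3: ✓ CMP  NZCV=1000
4: · MOVGE
5: ✓ ADDCC  r0←0x85
6: ✓ CMP  NZCV=0011
7: ✓ SUBHI  r3←0xda
8: · SUBGT
9: · MOVCC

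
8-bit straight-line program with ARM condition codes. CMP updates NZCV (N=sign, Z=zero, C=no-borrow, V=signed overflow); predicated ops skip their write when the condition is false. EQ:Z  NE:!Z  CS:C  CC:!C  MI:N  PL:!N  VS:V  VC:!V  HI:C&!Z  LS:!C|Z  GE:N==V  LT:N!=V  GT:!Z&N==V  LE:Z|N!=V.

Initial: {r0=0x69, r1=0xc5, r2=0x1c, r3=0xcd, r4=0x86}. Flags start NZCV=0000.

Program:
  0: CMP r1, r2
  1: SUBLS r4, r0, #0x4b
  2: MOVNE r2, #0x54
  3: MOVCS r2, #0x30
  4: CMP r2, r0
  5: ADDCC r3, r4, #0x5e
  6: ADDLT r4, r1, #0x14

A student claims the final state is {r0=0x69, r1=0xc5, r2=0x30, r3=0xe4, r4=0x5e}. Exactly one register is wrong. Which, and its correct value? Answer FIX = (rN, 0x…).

FIX = (r4, 0xd9)

0: ✓ CMP  NZCV=1010
1: · SUBLS
2: ✓ MOVNE  r2←0x54
3: ✓ MOVCS  r2←0x30
4: ✓ CMP  NZCV=1000
5: ✓ ADDCC  r3←0xe4
6: ✓ ADDLT  r4←0xd9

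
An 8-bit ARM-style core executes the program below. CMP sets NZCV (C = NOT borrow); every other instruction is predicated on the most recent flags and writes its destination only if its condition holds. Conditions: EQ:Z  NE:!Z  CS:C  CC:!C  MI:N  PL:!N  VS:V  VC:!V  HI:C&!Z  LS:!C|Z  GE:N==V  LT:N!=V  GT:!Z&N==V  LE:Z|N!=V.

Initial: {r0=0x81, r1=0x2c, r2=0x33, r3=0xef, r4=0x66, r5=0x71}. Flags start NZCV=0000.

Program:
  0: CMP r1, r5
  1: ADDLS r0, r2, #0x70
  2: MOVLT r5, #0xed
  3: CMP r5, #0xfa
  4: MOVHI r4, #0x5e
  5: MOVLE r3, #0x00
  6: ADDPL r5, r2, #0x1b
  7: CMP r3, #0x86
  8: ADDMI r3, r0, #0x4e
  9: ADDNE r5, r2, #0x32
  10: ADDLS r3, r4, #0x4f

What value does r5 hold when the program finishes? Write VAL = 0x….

VAL = 0x65

[0] flags=1000 → (cmp)
[1] flags=1000 LS?T → r0=0xa3
[2] flags=1000 LT?T → r5=0xed
[3] flags=1000 → (cmp)
[4] flags=1000 HI?F → skip
[5] flags=1000 LE?T → r3=0x00
[6] flags=1000 PL?F → skip
[7] flags=0000 → (cmp)
[8] flags=0000 MI?F → skip
[9] flags=0000 NE?T → r5=0x65
[10] flags=0000 LS?T → r3=0xb5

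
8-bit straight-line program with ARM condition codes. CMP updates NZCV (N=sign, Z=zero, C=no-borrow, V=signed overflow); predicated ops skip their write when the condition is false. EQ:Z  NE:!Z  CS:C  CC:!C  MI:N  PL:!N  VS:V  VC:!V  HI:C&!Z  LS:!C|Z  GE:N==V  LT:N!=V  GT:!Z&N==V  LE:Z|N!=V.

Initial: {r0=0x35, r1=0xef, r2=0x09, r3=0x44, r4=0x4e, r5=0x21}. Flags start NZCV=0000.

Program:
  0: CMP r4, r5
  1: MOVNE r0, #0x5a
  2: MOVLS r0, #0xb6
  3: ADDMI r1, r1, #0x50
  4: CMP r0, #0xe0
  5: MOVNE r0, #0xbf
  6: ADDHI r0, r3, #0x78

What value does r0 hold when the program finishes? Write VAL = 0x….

[0] flags=0010 → (cmp)
[1] flags=0010 NE?T → r0=0x5a
[2] flags=0010 LS?F → skip
[3] flags=0010 MI?F → skip
[4] flags=0000 → (cmp)
[5] flags=0000 NE?T → r0=0xbf
[6] flags=0000 HI?F → skip

VAL = 0xbf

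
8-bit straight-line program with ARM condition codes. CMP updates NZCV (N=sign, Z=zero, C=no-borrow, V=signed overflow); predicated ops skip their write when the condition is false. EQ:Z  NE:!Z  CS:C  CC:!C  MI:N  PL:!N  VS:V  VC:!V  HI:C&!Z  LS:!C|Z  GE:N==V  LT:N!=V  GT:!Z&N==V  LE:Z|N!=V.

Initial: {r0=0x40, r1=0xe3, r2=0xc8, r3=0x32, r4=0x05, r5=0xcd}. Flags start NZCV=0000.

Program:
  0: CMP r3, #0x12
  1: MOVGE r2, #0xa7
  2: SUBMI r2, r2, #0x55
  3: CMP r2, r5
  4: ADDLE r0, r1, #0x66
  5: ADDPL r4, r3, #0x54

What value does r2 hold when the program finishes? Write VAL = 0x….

VAL = 0xa7

0: ✓ CMP  NZCV=0010
1: ✓ MOVGE  r2←0xa7
2: · SUBMI
3: ✓ CMP  NZCV=1000
4: ✓ ADDLE  r0←0x49
5: · ADDPL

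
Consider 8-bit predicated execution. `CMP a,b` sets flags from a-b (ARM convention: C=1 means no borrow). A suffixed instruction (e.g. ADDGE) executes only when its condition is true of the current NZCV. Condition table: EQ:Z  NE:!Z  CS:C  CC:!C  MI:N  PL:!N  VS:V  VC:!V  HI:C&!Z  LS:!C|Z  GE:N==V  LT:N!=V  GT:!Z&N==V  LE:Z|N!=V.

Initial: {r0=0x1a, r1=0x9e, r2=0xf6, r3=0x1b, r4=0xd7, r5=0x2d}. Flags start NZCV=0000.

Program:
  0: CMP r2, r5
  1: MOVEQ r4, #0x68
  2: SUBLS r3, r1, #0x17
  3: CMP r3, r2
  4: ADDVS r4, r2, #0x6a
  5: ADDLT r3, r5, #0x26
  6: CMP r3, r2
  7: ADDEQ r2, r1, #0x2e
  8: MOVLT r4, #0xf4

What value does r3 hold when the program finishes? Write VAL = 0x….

0: ✓ CMP  NZCV=1010
1: · MOVEQ
2: · SUBLS
3: ✓ CMP  NZCV=0000
4: · ADDVS
5: · ADDLT
6: ✓ CMP  NZCV=0000
7: · ADDEQ
8: · MOVLT

VAL = 0x1b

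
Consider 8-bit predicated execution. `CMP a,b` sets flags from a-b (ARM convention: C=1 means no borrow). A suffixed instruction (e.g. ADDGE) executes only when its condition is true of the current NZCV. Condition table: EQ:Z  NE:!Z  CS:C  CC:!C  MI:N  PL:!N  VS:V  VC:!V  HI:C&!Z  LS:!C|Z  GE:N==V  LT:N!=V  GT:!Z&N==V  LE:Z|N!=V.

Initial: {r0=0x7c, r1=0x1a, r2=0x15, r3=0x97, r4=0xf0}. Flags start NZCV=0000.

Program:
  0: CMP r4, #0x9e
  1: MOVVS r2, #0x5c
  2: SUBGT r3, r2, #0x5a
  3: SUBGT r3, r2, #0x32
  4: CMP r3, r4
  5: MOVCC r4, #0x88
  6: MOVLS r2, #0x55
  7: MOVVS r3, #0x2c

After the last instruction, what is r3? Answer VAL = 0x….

0: ✓ CMP  NZCV=0010
1: · MOVVS
2: ✓ SUBGT  r3←0xbb
3: ✓ SUBGT  r3←0xe3
4: ✓ CMP  NZCV=1000
5: ✓ MOVCC  r4←0x88
6: ✓ MOVLS  r2←0x55
7: · MOVVS

VAL = 0xe3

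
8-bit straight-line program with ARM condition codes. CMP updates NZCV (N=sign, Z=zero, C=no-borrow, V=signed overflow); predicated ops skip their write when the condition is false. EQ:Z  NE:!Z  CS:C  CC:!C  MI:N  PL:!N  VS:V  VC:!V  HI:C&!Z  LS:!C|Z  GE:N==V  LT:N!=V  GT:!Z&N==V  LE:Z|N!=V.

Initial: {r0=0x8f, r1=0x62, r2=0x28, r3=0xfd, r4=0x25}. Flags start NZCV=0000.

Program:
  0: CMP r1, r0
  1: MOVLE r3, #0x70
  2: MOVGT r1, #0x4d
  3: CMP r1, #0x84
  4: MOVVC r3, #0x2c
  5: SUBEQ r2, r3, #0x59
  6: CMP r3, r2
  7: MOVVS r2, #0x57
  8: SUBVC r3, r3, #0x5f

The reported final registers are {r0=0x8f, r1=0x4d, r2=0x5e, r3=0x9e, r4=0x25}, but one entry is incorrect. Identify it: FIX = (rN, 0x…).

FIX = (r2, 0x28)

[0] flags=1001 → (cmp)
[1] flags=1001 LE?F → skip
[2] flags=1001 GT?T → r1=0x4d
[3] flags=1001 → (cmp)
[4] flags=1001 VC?F → skip
[5] flags=1001 EQ?F → skip
[6] flags=1010 → (cmp)
[7] flags=1010 VS?F → skip
[8] flags=1010 VC?T → r3=0x9e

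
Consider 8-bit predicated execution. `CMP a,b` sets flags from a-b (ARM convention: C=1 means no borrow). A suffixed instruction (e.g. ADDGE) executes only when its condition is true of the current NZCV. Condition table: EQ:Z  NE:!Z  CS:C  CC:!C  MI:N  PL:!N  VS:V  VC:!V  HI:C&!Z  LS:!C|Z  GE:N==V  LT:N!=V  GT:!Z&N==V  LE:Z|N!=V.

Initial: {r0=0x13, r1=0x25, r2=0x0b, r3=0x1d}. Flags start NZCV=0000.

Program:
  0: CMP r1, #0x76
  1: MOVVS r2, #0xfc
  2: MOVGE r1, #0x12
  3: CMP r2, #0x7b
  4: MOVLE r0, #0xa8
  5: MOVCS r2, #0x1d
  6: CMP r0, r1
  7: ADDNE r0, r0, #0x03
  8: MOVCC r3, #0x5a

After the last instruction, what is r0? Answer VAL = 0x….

[0] flags=1000 → (cmp)
[1] flags=1000 VS?F → skip
[2] flags=1000 GE?F → skip
[3] flags=1000 → (cmp)
[4] flags=1000 LE?T → r0=0xa8
[5] flags=1000 CS?F → skip
[6] flags=1010 → (cmp)
[7] flags=1010 NE?T → r0=0xab
[8] flags=1010 CC?F → skip

VAL = 0xab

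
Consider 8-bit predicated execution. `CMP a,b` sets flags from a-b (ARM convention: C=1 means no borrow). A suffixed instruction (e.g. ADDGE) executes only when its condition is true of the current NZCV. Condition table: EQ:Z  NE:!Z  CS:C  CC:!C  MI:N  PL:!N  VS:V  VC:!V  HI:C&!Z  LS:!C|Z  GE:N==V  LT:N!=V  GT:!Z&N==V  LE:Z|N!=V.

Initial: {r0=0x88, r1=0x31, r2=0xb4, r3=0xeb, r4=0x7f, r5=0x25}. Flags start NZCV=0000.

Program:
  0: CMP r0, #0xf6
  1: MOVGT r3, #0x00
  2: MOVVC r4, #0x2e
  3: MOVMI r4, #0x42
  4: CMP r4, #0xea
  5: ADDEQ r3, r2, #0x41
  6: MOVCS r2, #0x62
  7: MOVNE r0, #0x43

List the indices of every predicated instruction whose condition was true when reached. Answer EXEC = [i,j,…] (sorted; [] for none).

0: ✓ CMP  NZCV=1000
1: · MOVGT
2: ✓ MOVVC  r4←0x2e
3: ✓ MOVMI  r4←0x42
4: ✓ CMP  NZCV=0000
5: · ADDEQ
6: · MOVCS
7: ✓ MOVNE  r0←0x43

EXEC = [2,3,7]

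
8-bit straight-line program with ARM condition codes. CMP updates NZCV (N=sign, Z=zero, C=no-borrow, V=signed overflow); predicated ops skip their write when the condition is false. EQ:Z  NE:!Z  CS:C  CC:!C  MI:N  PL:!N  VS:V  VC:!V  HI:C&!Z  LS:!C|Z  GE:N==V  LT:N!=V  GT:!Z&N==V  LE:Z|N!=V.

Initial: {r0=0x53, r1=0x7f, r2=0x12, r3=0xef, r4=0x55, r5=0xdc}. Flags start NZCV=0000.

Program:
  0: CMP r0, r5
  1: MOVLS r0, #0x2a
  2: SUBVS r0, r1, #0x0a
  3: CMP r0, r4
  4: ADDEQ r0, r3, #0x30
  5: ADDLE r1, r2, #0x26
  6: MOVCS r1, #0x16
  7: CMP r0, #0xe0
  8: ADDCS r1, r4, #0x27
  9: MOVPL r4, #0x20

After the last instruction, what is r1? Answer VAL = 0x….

[0] flags=0000 → (cmp)
[1] flags=0000 LS?T → r0=0x2a
[2] flags=0000 VS?F → skip
[3] flags=1000 → (cmp)
[4] flags=1000 EQ?F → skip
[5] flags=1000 LE?T → r1=0x38
[6] flags=1000 CS?F → skip
[7] flags=0000 → (cmp)
[8] flags=0000 CS?F → skip
[9] flags=0000 PL?T → r4=0x20

VAL = 0x38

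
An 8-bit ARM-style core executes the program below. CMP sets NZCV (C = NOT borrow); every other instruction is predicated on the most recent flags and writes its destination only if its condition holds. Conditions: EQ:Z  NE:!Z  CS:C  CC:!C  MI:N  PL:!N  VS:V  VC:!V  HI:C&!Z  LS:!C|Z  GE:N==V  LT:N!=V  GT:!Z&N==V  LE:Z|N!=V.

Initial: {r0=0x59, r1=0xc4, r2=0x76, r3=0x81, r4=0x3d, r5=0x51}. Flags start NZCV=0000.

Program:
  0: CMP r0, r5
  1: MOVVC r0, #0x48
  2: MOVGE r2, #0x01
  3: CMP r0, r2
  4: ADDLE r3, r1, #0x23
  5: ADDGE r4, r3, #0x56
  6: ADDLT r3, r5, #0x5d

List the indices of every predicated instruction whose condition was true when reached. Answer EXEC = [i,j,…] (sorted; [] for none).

EXEC = [1,2,5]

0: ✓ CMP  NZCV=0010
1: ✓ MOVVC  r0←0x48
2: ✓ MOVGE  r2←0x01
3: ✓ CMP  NZCV=0010
4: · ADDLE
5: ✓ ADDGE  r4←0xd7
6: · ADDLT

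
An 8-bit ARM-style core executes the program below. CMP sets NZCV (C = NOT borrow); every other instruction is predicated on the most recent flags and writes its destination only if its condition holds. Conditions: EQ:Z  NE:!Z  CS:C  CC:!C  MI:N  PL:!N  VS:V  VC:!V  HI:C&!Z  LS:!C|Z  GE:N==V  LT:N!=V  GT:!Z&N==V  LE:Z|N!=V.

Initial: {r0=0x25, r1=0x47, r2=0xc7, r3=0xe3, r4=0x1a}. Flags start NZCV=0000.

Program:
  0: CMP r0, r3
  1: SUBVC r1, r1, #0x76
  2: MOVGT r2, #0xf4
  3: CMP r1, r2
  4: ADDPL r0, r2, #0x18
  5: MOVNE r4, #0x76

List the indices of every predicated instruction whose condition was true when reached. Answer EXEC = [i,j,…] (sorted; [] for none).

EXEC = [1,2,5]

[0] flags=0000 → (cmp)
[1] flags=0000 VC?T → r1=0xd1
[2] flags=0000 GT?T → r2=0xf4
[3] flags=1000 → (cmp)
[4] flags=1000 PL?F → skip
[5] flags=1000 NE?T → r4=0x76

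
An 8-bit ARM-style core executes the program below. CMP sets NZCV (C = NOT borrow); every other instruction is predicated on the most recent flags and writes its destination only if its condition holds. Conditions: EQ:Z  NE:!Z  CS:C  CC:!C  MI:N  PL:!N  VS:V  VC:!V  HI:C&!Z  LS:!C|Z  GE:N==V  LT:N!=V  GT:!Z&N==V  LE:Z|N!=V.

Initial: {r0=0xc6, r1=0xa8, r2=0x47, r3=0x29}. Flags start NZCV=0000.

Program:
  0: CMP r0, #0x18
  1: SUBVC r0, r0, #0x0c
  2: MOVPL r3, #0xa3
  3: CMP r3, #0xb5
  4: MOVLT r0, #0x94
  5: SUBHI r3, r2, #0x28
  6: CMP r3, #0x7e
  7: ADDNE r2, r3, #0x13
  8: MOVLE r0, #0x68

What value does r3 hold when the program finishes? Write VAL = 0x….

[0] flags=1010 → (cmp)
[1] flags=1010 VC?T → r0=0xba
[2] flags=1010 PL?F → skip
[3] flags=0000 → (cmp)
[4] flags=0000 LT?F → skip
[5] flags=0000 HI?F → skip
[6] flags=1000 → (cmp)
[7] flags=1000 NE?T → r2=0x3c
[8] flags=1000 LE?T → r0=0x68

VAL = 0x29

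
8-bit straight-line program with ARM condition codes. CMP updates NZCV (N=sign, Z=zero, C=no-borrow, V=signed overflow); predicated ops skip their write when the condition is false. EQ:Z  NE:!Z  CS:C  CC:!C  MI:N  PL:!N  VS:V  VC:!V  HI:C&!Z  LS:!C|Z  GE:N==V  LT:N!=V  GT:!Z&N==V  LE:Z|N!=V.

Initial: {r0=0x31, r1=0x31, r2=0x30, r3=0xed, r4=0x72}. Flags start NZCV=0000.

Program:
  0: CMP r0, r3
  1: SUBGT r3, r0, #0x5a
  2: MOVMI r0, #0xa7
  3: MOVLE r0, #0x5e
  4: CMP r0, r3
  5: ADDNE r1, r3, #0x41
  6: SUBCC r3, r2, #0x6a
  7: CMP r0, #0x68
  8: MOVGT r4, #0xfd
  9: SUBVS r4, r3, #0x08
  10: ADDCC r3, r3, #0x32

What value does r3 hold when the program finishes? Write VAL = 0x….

[0] flags=0000 → (cmp)
[1] flags=0000 GT?T → r3=0xd7
[2] flags=0000 MI?F → skip
[3] flags=0000 LE?F → skip
[4] flags=0000 → (cmp)
[5] flags=0000 NE?T → r1=0x18
[6] flags=0000 CC?T → r3=0xc6
[7] flags=1000 → (cmp)
[8] flags=1000 GT?F → skip
[9] flags=1000 VS?F → skip
[10] flags=1000 CC?T → r3=0xf8

VAL = 0xf8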